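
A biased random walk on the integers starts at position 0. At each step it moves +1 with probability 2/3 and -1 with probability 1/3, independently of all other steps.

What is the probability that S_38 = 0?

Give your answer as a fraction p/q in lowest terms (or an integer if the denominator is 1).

To be at 0 after 38 steps: need exactly 19 steps of +1 and 19 of -1.
Number of such sequences: C(38,19) = 35345263800
Each has probability (2/3)^19 · (1/3)^19 = 524288/1350851717672992089
P = 35345263800 · 524288/1350851717672992089 = 6177032555724800/450283905890997363

Answer: 6177032555724800/450283905890997363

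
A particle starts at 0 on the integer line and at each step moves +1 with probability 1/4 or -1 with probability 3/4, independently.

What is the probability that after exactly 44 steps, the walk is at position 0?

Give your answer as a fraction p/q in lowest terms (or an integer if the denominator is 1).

Answer: 8253606875466556048185/38685626227668133590597632

Derivation:
To be at 0 after 44 steps: need exactly 22 steps of +1 and 22 of -1.
Number of such sequences: C(44,22) = 2104098963720
Each has probability (1/4)^22 · (3/4)^22 = 31381059609/309485009821345068724781056
P = 2104098963720 · 31381059609/309485009821345068724781056 = 8253606875466556048185/38685626227668133590597632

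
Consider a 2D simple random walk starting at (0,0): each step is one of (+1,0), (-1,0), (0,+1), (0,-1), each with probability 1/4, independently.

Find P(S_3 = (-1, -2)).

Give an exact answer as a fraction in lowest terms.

Let h be the number of horizontal steps (so 3-h are vertical). To end at (-1,-2) need (h-1)/2 right-steps and ((3-h)-2)/2 up-steps.
Sum over h with 1 ≤ h ≤ 1, h ≡ 1 (mod 2), 3-h ≡ 0 (mod 2):
h=1: C(3,1)·C(1,0)·C(2,0) = 3·1·1 = 3
Total favorable: 3
Total paths: 4^3 = 64
P = 3/64 = 3/64

Answer: 3/64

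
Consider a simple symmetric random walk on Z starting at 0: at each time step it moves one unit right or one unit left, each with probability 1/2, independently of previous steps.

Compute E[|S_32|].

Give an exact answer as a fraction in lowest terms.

S_32 takes values m ≡ 0 (mod 2) with |m| ≤ 32; P(S_32=m) = C(32,(32+m)/2)/2^32.
Total paths: 2^32 = 4294967296
Distribution: P(S=-32)=1/4294967296, P(S=-30)=32/4294967296, P(S=-28)=496/4294967296, P(S=-26)=4960/4294967296, P(S=-24)=35960/4294967296, P(S=-22)=201376/4294967296, P(S=-20)=906192/4294967296, P(S=-18)=3365856/4294967296, P(S=-16)=10518300/4294967296, P(S=-14)=28048800/4294967296, P(S=-12)=64512240/4294967296, P(S=-10)=129024480/4294967296, P(S=-8)=225792840/4294967296, P(S=-6)=347373600/4294967296, P(S=-4)=471435600/4294967296, P(S=-2)=565722720/4294967296, P(S=0)=601080390/4294967296, P(S=2)=565722720/4294967296, P(S=4)=471435600/4294967296, P(S=6)=347373600/4294967296, P(S=8)=225792840/4294967296, P(S=10)=129024480/4294967296, P(S=12)=64512240/4294967296, P(S=14)=28048800/4294967296, P(S=16)=10518300/4294967296, P(S=18)=3365856/4294967296, P(S=20)=906192/4294967296, P(S=22)=201376/4294967296, P(S=24)=35960/4294967296, P(S=26)=4960/4294967296, P(S=28)=496/4294967296, P(S=30)=32/4294967296, P(S=32)=1/4294967296
E[|S_32|] = Σ_m |m|·P(S_32=m) = 19234572480/4294967296 = 300540195/67108864

Answer: 300540195/67108864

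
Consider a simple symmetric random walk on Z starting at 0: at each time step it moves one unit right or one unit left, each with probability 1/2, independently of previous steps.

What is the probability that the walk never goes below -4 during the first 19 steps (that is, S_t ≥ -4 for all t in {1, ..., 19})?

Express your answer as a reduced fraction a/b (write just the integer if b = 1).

Answer: 96577/131072

Derivation:
Let f(t,s) = #length-t paths at position s with S_1..S_t all ≥ -4.
f(t,s) = f(t-1,s-1) + f(t-1,s+1) for s ≥ -4; f(t,s) = 0 for s < -4.
t=0: f(0,0)=1
t=1: f(1,-1)=1 f(1,1)=1
t=2: f(2,-2)=1 f(2,0)=2 f(2,2)=1
t=3: f(3,-3)=1 f(3,-1)=3 f(3,1)=3 f(3,3)=1
t=4: f(4,-4)=1 f(4,-2)=4 f(4,0)=6 f(4,2)=4 f(4,4)=1
t=5: f(5,-3)=5 f(5,-1)=10 f(5,1)=10 f(5,3)=5 f(5,5)=1
t=6: f(6,-4)=5 f(6,-2)=15 f(6,0)=20 f(6,2)=15 f(6,4)=6 f(6,6)=1
t=7: f(7,-3)=20 f(7,-1)=35 f(7,1)=35 f(7,3)=21 f(7,5)=7 f(7,7)=1
t=8: f(8,-4)=20 f(8,-2)=55 f(8,0)=70 f(8,2)=56 f(8,4)=28 f(8,6)=8 f(8,8)=1
t=9: f(9,-3)=75 f(9,-1)=125 f(9,1)=126 f(9,3)=84 f(9,5)=36 f(9,7)=9 f(9,9)=1
t=10: f(10,-4)=75 f(10,-2)=200 f(10,0)=251 f(10,2)=210 f(10,4)=120 f(10,6)=45 f(10,8)=10 f(10,10)=1
t=11: f(11,-3)=275 f(11,-1)=451 f(11,1)=461 f(11,3)=330 f(11,5)=165 f(11,7)=55 f(11,9)=11 f(11,11)=1
t=12: f(12,-4)=275 f(12,-2)=726 f(12,0)=912 f(12,2)=791 f(12,4)=495 f(12,6)=220 f(12,8)=66 f(12,10)=12 f(12,12)=1
t=13: f(13,-3)=1001 f(13,-1)=1638 f(13,1)=1703 f(13,3)=1286 f(13,5)=715 f(13,7)=286 f(13,9)=78 f(13,11)=13 f(13,13)=1
t=14: f(14,-4)=1001 f(14,-2)=2639 f(14,0)=3341 f(14,2)=2989 f(14,4)=2001 f(14,6)=1001 f(14,8)=364 f(14,10)=91 f(14,12)=14 f(14,14)=1
t=15: f(15,-3)=3640 f(15,-1)=5980 f(15,1)=6330 f(15,3)=4990 f(15,5)=3002 f(15,7)=1365 f(15,9)=455 f(15,11)=105 f(15,13)=15 f(15,15)=1
t=16: f(16,-4)=3640 f(16,-2)=9620 f(16,0)=12310 f(16,2)=11320 f(16,4)=7992 f(16,6)=4367 f(16,8)=1820 f(16,10)=560 f(16,12)=120 f(16,14)=16 f(16,16)=1
t=17: f(17,-3)=13260 f(17,-1)=21930 f(17,1)=23630 f(17,3)=19312 f(17,5)=12359 f(17,7)=6187 f(17,9)=2380 f(17,11)=680 f(17,13)=136 f(17,15)=17 f(17,17)=1
t=18: f(18,-4)=13260 f(18,-2)=35190 f(18,0)=45560 f(18,2)=42942 f(18,4)=31671 f(18,6)=18546 f(18,8)=8567 f(18,10)=3060 f(18,12)=816 f(18,14)=153 f(18,16)=18 f(18,18)=1
t=19: f(19,-3)=48450 f(19,-1)=80750 f(19,1)=88502 f(19,3)=74613 f(19,5)=50217 f(19,7)=27113 f(19,9)=11627 f(19,11)=3876 f(19,13)=969 f(19,15)=171 f(19,17)=19 f(19,19)=1
Σ_s f(19,s) = 386308
P = 386308/524288 = 96577/131072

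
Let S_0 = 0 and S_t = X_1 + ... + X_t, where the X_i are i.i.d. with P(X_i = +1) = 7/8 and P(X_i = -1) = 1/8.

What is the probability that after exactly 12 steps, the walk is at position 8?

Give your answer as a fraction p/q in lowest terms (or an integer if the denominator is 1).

Answer: 9321683217/34359738368

Derivation:
To reach position 8 after 12 steps: need 10 steps of +1 and 2 steps of -1.
Number of such sequences: C(12,10) = 66
Each has probability (7/8)^10 · (1/8)^2 = 282475249/68719476736
P = 66 · 282475249/68719476736 = 9321683217/34359738368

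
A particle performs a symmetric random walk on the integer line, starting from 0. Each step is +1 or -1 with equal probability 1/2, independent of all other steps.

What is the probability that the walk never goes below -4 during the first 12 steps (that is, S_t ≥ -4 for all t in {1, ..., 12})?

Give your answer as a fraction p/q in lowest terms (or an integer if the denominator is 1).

Let f(t,s) = #length-t paths at position s with S_1..S_t all ≥ -4.
f(t,s) = f(t-1,s-1) + f(t-1,s+1) for s ≥ -4; f(t,s) = 0 for s < -4.
t=0: f(0,0)=1
t=1: f(1,-1)=1 f(1,1)=1
t=2: f(2,-2)=1 f(2,0)=2 f(2,2)=1
t=3: f(3,-3)=1 f(3,-1)=3 f(3,1)=3 f(3,3)=1
t=4: f(4,-4)=1 f(4,-2)=4 f(4,0)=6 f(4,2)=4 f(4,4)=1
t=5: f(5,-3)=5 f(5,-1)=10 f(5,1)=10 f(5,3)=5 f(5,5)=1
t=6: f(6,-4)=5 f(6,-2)=15 f(6,0)=20 f(6,2)=15 f(6,4)=6 f(6,6)=1
t=7: f(7,-3)=20 f(7,-1)=35 f(7,1)=35 f(7,3)=21 f(7,5)=7 f(7,7)=1
t=8: f(8,-4)=20 f(8,-2)=55 f(8,0)=70 f(8,2)=56 f(8,4)=28 f(8,6)=8 f(8,8)=1
t=9: f(9,-3)=75 f(9,-1)=125 f(9,1)=126 f(9,3)=84 f(9,5)=36 f(9,7)=9 f(9,9)=1
t=10: f(10,-4)=75 f(10,-2)=200 f(10,0)=251 f(10,2)=210 f(10,4)=120 f(10,6)=45 f(10,8)=10 f(10,10)=1
t=11: f(11,-3)=275 f(11,-1)=451 f(11,1)=461 f(11,3)=330 f(11,5)=165 f(11,7)=55 f(11,9)=11 f(11,11)=1
t=12: f(12,-4)=275 f(12,-2)=726 f(12,0)=912 f(12,2)=791 f(12,4)=495 f(12,6)=220 f(12,8)=66 f(12,10)=12 f(12,12)=1
Σ_s f(12,s) = 3498
P = 3498/4096 = 1749/2048

Answer: 1749/2048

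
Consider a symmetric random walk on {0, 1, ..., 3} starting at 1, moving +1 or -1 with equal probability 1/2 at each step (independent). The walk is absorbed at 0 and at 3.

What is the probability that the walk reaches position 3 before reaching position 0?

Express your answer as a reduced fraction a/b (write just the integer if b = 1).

Answer: 1/3

Derivation:
Symmetric walk (p = 1/2): the harmonic-function argument gives P(hit 3 before 0 | start at 1) = a/N.
P = 1/3 = 1/3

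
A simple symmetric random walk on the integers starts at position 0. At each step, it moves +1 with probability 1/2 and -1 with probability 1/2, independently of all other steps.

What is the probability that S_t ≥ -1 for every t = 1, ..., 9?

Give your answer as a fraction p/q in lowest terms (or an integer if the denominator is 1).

Let f(t,s) = #length-t paths at position s with S_1..S_t all ≥ -1.
f(t,s) = f(t-1,s-1) + f(t-1,s+1) for s ≥ -1; f(t,s) = 0 for s < -1.
t=0: f(0,0)=1
t=1: f(1,-1)=1 f(1,1)=1
t=2: f(2,0)=2 f(2,2)=1
t=3: f(3,-1)=2 f(3,1)=3 f(3,3)=1
t=4: f(4,0)=5 f(4,2)=4 f(4,4)=1
t=5: f(5,-1)=5 f(5,1)=9 f(5,3)=5 f(5,5)=1
t=6: f(6,0)=14 f(6,2)=14 f(6,4)=6 f(6,6)=1
t=7: f(7,-1)=14 f(7,1)=28 f(7,3)=20 f(7,5)=7 f(7,7)=1
t=8: f(8,0)=42 f(8,2)=48 f(8,4)=27 f(8,6)=8 f(8,8)=1
t=9: f(9,-1)=42 f(9,1)=90 f(9,3)=75 f(9,5)=35 f(9,7)=9 f(9,9)=1
Σ_s f(9,s) = 252
P = 252/512 = 63/128

Answer: 63/128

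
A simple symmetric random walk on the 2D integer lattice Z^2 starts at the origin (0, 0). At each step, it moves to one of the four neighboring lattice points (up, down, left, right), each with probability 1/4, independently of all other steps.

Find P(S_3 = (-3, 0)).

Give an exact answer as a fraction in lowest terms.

Answer: 1/64

Derivation:
Let h be the number of horizontal steps (so 3-h are vertical). To end at (-3,0) need (h-3)/2 right-steps and ((3-h)+0)/2 up-steps.
Sum over h with 3 ≤ h ≤ 3, h ≡ 1 (mod 2), 3-h ≡ 0 (mod 2):
h=3: C(3,3)·C(3,0)·C(0,0) = 1·1·1 = 1
Total favorable: 1
Total paths: 4^3 = 64
P = 1/64 = 1/64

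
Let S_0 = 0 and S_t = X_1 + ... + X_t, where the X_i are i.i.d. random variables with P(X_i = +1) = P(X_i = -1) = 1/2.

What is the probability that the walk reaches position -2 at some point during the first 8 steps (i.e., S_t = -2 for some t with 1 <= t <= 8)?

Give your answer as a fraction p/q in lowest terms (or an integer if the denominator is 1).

Count via complement. Let g(t,s) = #length-t paths at position s with S_1..S_t all ≠ -2.
g(t,s) = g(t-1,s-1) + g(t-1,s+1) for s ≠ -2; g(t,-2) = 0.
t=0: g(0,0)=1
t=1: g(1,-1)=1 g(1,1)=1
t=2: g(2,0)=2 g(2,2)=1
t=3: g(3,-1)=2 g(3,1)=3 g(3,3)=1
t=4: g(4,0)=5 g(4,2)=4 g(4,4)=1
t=5: g(5,-1)=5 g(5,1)=9 g(5,3)=5 g(5,5)=1
t=6: g(6,0)=14 g(6,2)=14 g(6,4)=6 g(6,6)=1
t=7: g(7,-1)=14 g(7,1)=28 g(7,3)=20 g(7,5)=7 g(7,7)=1
t=8: g(8,0)=42 g(8,2)=48 g(8,4)=27 g(8,6)=8 g(8,8)=1
Paths never hitting -2: Σ_s g(8,s) = 126
Paths hitting -2: 2^8 - 126 = 130
P = 130/256 = 65/128

Answer: 65/128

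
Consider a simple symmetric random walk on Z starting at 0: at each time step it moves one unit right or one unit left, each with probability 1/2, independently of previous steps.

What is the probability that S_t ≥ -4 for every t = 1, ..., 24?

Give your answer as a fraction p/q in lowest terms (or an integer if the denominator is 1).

Let f(t,s) = #length-t paths at position s with S_1..S_t all ≥ -4.
f(t,s) = f(t-1,s-1) + f(t-1,s+1) for s ≥ -4; f(t,s) = 0 for s < -4.
t=0: f(0,0)=1
t=1: f(1,-1)=1 f(1,1)=1
t=2: f(2,-2)=1 f(2,0)=2 f(2,2)=1
t=3: f(3,-3)=1 f(3,-1)=3 f(3,1)=3 f(3,3)=1
t=4: f(4,-4)=1 f(4,-2)=4 f(4,0)=6 f(4,2)=4 f(4,4)=1
t=5: f(5,-3)=5 f(5,-1)=10 f(5,1)=10 f(5,3)=5 f(5,5)=1
t=6: f(6,-4)=5 f(6,-2)=15 f(6,0)=20 f(6,2)=15 f(6,4)=6 f(6,6)=1
t=7: f(7,-3)=20 f(7,-1)=35 f(7,1)=35 f(7,3)=21 f(7,5)=7 f(7,7)=1
t=8: f(8,-4)=20 f(8,-2)=55 f(8,0)=70 f(8,2)=56 f(8,4)=28 f(8,6)=8 f(8,8)=1
t=9: f(9,-3)=75 f(9,-1)=125 f(9,1)=126 f(9,3)=84 f(9,5)=36 f(9,7)=9 f(9,9)=1
t=10: f(10,-4)=75 f(10,-2)=200 f(10,0)=251 f(10,2)=210 f(10,4)=120 f(10,6)=45 f(10,8)=10 f(10,10)=1
t=11: f(11,-3)=275 f(11,-1)=451 f(11,1)=461 f(11,3)=330 f(11,5)=165 f(11,7)=55 f(11,9)=11 f(11,11)=1
t=12: f(12,-4)=275 f(12,-2)=726 f(12,0)=912 f(12,2)=791 f(12,4)=495 f(12,6)=220 f(12,8)=66 f(12,10)=12 f(12,12)=1
t=13: f(13,-3)=1001 f(13,-1)=1638 f(13,1)=1703 f(13,3)=1286 f(13,5)=715 f(13,7)=286 f(13,9)=78 f(13,11)=13 f(13,13)=1
t=14: f(14,-4)=1001 f(14,-2)=2639 f(14,0)=3341 f(14,2)=2989 f(14,4)=2001 f(14,6)=1001 f(14,8)=364 f(14,10)=91 f(14,12)=14 f(14,14)=1
t=15: f(15,-3)=3640 f(15,-1)=5980 f(15,1)=6330 f(15,3)=4990 f(15,5)=3002 f(15,7)=1365 f(15,9)=455 f(15,11)=105 f(15,13)=15 f(15,15)=1
t=16: f(16,-4)=3640 f(16,-2)=9620 f(16,0)=12310 f(16,2)=11320 f(16,4)=7992 f(16,6)=4367 f(16,8)=1820 f(16,10)=560 f(16,12)=120 f(16,14)=16 f(16,16)=1
t=17: f(17,-3)=13260 f(17,-1)=21930 f(17,1)=23630 f(17,3)=19312 f(17,5)=12359 f(17,7)=6187 f(17,9)=2380 f(17,11)=680 f(17,13)=136 f(17,15)=17 f(17,17)=1
t=18: f(18,-4)=13260 f(18,-2)=35190 f(18,0)=45560 f(18,2)=42942 f(18,4)=31671 f(18,6)=18546 f(18,8)=8567 f(18,10)=3060 f(18,12)=816 f(18,14)=153 f(18,16)=18 f(18,18)=1
t=19: f(19,-3)=48450 f(19,-1)=80750 f(19,1)=88502 f(19,3)=74613 f(19,5)=50217 f(19,7)=27113 f(19,9)=11627 f(19,11)=3876 f(19,13)=969 f(19,15)=171 f(19,17)=19 f(19,19)=1
t=20: f(20,-4)=48450 f(20,-2)=129200 f(20,0)=169252 f(20,2)=163115 f(20,4)=124830 f(20,6)=77330 f(20,8)=38740 f(20,10)=15503 f(20,12)=4845 f(20,14)=1140 f(20,16)=190 f(20,18)=20 f(20,20)=1
t=21: f(21,-3)=177650 f(21,-1)=298452 f(21,1)=332367 f(21,3)=287945 f(21,5)=202160 f(21,7)=116070 f(21,9)=54243 f(21,11)=20348 f(21,13)=5985 f(21,15)=1330 f(21,17)=210 f(21,19)=21 f(21,21)=1
t=22: f(22,-4)=177650 f(22,-2)=476102 f(22,0)=630819 f(22,2)=620312 f(22,4)=490105 f(22,6)=318230 f(22,8)=170313 f(22,10)=74591 f(22,12)=26333 f(22,14)=7315 f(22,16)=1540 f(22,18)=231 f(22,20)=22 f(22,22)=1
t=23: f(23,-3)=653752 f(23,-1)=1106921 f(23,1)=1251131 f(23,3)=1110417 f(23,5)=808335 f(23,7)=488543 f(23,9)=244904 f(23,11)=100924 f(23,13)=33648 f(23,15)=8855 f(23,17)=1771 f(23,19)=253 f(23,21)=23 f(23,23)=1
t=24: f(24,-4)=653752 f(24,-2)=1760673 f(24,0)=2358052 f(24,2)=2361548 f(24,4)=1918752 f(24,6)=1296878 f(24,8)=733447 f(24,10)=345828 f(24,12)=134572 f(24,14)=42503 f(24,16)=10626 f(24,18)=2024 f(24,20)=276 f(24,22)=24 f(24,24)=1
Σ_s f(24,s) = 11618956
P = 11618956/16777216 = 2904739/4194304

Answer: 2904739/4194304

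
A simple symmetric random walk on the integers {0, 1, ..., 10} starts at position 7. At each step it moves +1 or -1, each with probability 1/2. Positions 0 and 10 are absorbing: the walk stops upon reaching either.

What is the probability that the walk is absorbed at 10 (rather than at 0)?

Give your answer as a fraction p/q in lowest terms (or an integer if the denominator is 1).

Answer: 7/10

Derivation:
Symmetric walk (p = 1/2): the harmonic-function argument gives P(hit 10 before 0 | start at 7) = a/N.
P = 7/10 = 7/10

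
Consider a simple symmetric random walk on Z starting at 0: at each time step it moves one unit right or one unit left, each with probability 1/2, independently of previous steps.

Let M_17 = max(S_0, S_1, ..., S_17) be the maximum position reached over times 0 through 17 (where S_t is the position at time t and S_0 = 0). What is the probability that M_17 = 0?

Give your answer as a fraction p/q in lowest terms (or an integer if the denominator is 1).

Answer: 12155/65536

Derivation:
Let M_17 = max(S_0,...,S_17). Use the reflection principle: for j ≥ 1, #{paths with M_17 ≥ j} = #{S_17 ≥ j} + #{S_17 ≥ j+1}.
P(M_17 ≥ 0) = 1 since S_0 = 0, so #{M_17 ≥ 0} = 131072.
#{M_17 ≥ 1} = #{S_17 ≥ 1} + #{S_17 ≥ 2} = 65536 + 41226 = 106762.
#{M_17 = 0} = 131072 - 106762 = 24310.
P(M_17 = 0) = 24310/131072 = 12155/65536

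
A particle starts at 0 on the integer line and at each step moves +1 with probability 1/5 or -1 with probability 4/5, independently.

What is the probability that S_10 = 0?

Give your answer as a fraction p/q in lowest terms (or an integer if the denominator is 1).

Answer: 258048/9765625

Derivation:
To be at 0 after 10 steps: need exactly 5 steps of +1 and 5 of -1.
Number of such sequences: C(10,5) = 252
Each has probability (1/5)^5 · (4/5)^5 = 1024/9765625
P = 252 · 1024/9765625 = 258048/9765625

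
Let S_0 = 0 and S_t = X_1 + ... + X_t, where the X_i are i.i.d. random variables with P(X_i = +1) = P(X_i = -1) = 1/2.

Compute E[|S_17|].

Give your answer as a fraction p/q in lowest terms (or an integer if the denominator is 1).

Answer: 109395/32768

Derivation:
S_17 takes values m ≡ 1 (mod 2) with |m| ≤ 17; P(S_17=m) = C(17,(17+m)/2)/2^17.
Total paths: 2^17 = 131072
Distribution: P(S=-17)=1/131072, P(S=-15)=17/131072, P(S=-13)=136/131072, P(S=-11)=680/131072, P(S=-9)=2380/131072, P(S=-7)=6188/131072, P(S=-5)=12376/131072, P(S=-3)=19448/131072, P(S=-1)=24310/131072, P(S=1)=24310/131072, P(S=3)=19448/131072, P(S=5)=12376/131072, P(S=7)=6188/131072, P(S=9)=2380/131072, P(S=11)=680/131072, P(S=13)=136/131072, P(S=15)=17/131072, P(S=17)=1/131072
E[|S_17|] = Σ_m |m|·P(S_17=m) = 437580/131072 = 109395/32768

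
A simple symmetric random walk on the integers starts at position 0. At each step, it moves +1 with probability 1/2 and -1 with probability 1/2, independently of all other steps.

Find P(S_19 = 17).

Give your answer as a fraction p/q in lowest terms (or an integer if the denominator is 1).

To reach position 17 after 19 steps: need 18 steps of +1 and 1 of -1.
Favorable paths: C(19,18) = 19
Total paths: 2^19 = 524288
P = 19/524288 = 19/524288

Answer: 19/524288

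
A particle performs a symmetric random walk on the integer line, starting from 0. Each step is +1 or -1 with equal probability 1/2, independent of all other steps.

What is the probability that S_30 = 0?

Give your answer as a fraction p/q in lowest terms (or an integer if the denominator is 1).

To return to 0 after 30 steps: need exactly 15 steps of +1 and 15 of -1.
Favorable paths: C(30,15) = 155117520
Total paths: 2^30 = 1073741824
P = 155117520/1073741824 = 9694845/67108864

Answer: 9694845/67108864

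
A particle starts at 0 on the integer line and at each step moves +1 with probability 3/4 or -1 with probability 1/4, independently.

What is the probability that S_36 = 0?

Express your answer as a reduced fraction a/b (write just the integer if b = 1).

Answer: 878973338916790425/1180591620717411303424

Derivation:
To be at 0 after 36 steps: need exactly 18 steps of +1 and 18 of -1.
Number of such sequences: C(36,18) = 9075135300
Each has probability (3/4)^18 · (1/4)^18 = 387420489/4722366482869645213696
P = 9075135300 · 387420489/4722366482869645213696 = 878973338916790425/1180591620717411303424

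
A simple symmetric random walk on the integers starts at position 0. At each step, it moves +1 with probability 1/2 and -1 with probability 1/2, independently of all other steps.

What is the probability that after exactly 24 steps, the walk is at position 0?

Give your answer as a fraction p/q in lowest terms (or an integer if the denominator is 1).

To return to 0 after 24 steps: need exactly 12 steps of +1 and 12 of -1.
Favorable paths: C(24,12) = 2704156
Total paths: 2^24 = 16777216
P = 2704156/16777216 = 676039/4194304

Answer: 676039/4194304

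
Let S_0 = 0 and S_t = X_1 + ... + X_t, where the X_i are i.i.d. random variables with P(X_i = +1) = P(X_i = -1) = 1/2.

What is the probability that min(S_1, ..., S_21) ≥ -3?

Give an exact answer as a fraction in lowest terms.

Answer: 323323/524288

Derivation:
Let f(t,s) = #length-t paths at position s with S_1..S_t all ≥ -3.
f(t,s) = f(t-1,s-1) + f(t-1,s+1) for s ≥ -3; f(t,s) = 0 for s < -3.
t=0: f(0,0)=1
t=1: f(1,-1)=1 f(1,1)=1
t=2: f(2,-2)=1 f(2,0)=2 f(2,2)=1
t=3: f(3,-3)=1 f(3,-1)=3 f(3,1)=3 f(3,3)=1
t=4: f(4,-2)=4 f(4,0)=6 f(4,2)=4 f(4,4)=1
t=5: f(5,-3)=4 f(5,-1)=10 f(5,1)=10 f(5,3)=5 f(5,5)=1
t=6: f(6,-2)=14 f(6,0)=20 f(6,2)=15 f(6,4)=6 f(6,6)=1
t=7: f(7,-3)=14 f(7,-1)=34 f(7,1)=35 f(7,3)=21 f(7,5)=7 f(7,7)=1
t=8: f(8,-2)=48 f(8,0)=69 f(8,2)=56 f(8,4)=28 f(8,6)=8 f(8,8)=1
t=9: f(9,-3)=48 f(9,-1)=117 f(9,1)=125 f(9,3)=84 f(9,5)=36 f(9,7)=9 f(9,9)=1
t=10: f(10,-2)=165 f(10,0)=242 f(10,2)=209 f(10,4)=120 f(10,6)=45 f(10,8)=10 f(10,10)=1
t=11: f(11,-3)=165 f(11,-1)=407 f(11,1)=451 f(11,3)=329 f(11,5)=165 f(11,7)=55 f(11,9)=11 f(11,11)=1
t=12: f(12,-2)=572 f(12,0)=858 f(12,2)=780 f(12,4)=494 f(12,6)=220 f(12,8)=66 f(12,10)=12 f(12,12)=1
t=13: f(13,-3)=572 f(13,-1)=1430 f(13,1)=1638 f(13,3)=1274 f(13,5)=714 f(13,7)=286 f(13,9)=78 f(13,11)=13 f(13,13)=1
t=14: f(14,-2)=2002 f(14,0)=3068 f(14,2)=2912 f(14,4)=1988 f(14,6)=1000 f(14,8)=364 f(14,10)=91 f(14,12)=14 f(14,14)=1
t=15: f(15,-3)=2002 f(15,-1)=5070 f(15,1)=5980 f(15,3)=4900 f(15,5)=2988 f(15,7)=1364 f(15,9)=455 f(15,11)=105 f(15,13)=15 f(15,15)=1
t=16: f(16,-2)=7072 f(16,0)=11050 f(16,2)=10880 f(16,4)=7888 f(16,6)=4352 f(16,8)=1819 f(16,10)=560 f(16,12)=120 f(16,14)=16 f(16,16)=1
t=17: f(17,-3)=7072 f(17,-1)=18122 f(17,1)=21930 f(17,3)=18768 f(17,5)=12240 f(17,7)=6171 f(17,9)=2379 f(17,11)=680 f(17,13)=136 f(17,15)=17 f(17,17)=1
t=18: f(18,-2)=25194 f(18,0)=40052 f(18,2)=40698 f(18,4)=31008 f(18,6)=18411 f(18,8)=8550 f(18,10)=3059 f(18,12)=816 f(18,14)=153 f(18,16)=18 f(18,18)=1
t=19: f(19,-3)=25194 f(19,-1)=65246 f(19,1)=80750 f(19,3)=71706 f(19,5)=49419 f(19,7)=26961 f(19,9)=11609 f(19,11)=3875 f(19,13)=969 f(19,15)=171 f(19,17)=19 f(19,19)=1
t=20: f(20,-2)=90440 f(20,0)=145996 f(20,2)=152456 f(20,4)=121125 f(20,6)=76380 f(20,8)=38570 f(20,10)=15484 f(20,12)=4844 f(20,14)=1140 f(20,16)=190 f(20,18)=20 f(20,20)=1
t=21: f(21,-3)=90440 f(21,-1)=236436 f(21,1)=298452 f(21,3)=273581 f(21,5)=197505 f(21,7)=114950 f(21,9)=54054 f(21,11)=20328 f(21,13)=5984 f(21,15)=1330 f(21,17)=210 f(21,19)=21 f(21,21)=1
Σ_s f(21,s) = 1293292
P = 1293292/2097152 = 323323/524288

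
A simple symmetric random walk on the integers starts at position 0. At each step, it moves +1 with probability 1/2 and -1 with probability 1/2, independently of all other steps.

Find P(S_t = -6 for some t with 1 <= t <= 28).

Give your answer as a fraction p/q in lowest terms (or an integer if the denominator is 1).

Answer: 35558423/134217728

Derivation:
Count via complement. Let g(t,s) = #length-t paths at position s with S_1..S_t all ≠ -6.
g(t,s) = g(t-1,s-1) + g(t-1,s+1) for s ≠ -6; g(t,-6) = 0.
t=0: g(0,0)=1
t=1: g(1,-1)=1 g(1,1)=1
t=2: g(2,-2)=1 g(2,0)=2 g(2,2)=1
t=3: g(3,-3)=1 g(3,-1)=3 g(3,1)=3 g(3,3)=1
t=4: g(4,-4)=1 g(4,-2)=4 g(4,0)=6 g(4,2)=4 g(4,4)=1
t=5: g(5,-5)=1 g(5,-3)=5 g(5,-1)=10 g(5,1)=10 g(5,3)=5 g(5,5)=1
t=6: g(6,-4)=6 g(6,-2)=15 g(6,0)=20 g(6,2)=15 g(6,4)=6 g(6,6)=1
t=7: g(7,-5)=6 g(7,-3)=21 g(7,-1)=35 g(7,1)=35 g(7,3)=21 g(7,5)=7 g(7,7)=1
t=8: g(8,-4)=27 g(8,-2)=56 g(8,0)=70 g(8,2)=56 g(8,4)=28 g(8,6)=8 g(8,8)=1
t=9: g(9,-5)=27 g(9,-3)=83 g(9,-1)=126 g(9,1)=126 g(9,3)=84 g(9,5)=36 g(9,7)=9 g(9,9)=1
t=10: g(10,-4)=110 g(10,-2)=209 g(10,0)=252 g(10,2)=210 g(10,4)=120 g(10,6)=45 g(10,8)=10 g(10,10)=1
t=11: g(11,-5)=110 g(11,-3)=319 g(11,-1)=461 g(11,1)=462 g(11,3)=330 g(11,5)=165 g(11,7)=55 g(11,9)=11 g(11,11)=1
t=12: g(12,-4)=429 g(12,-2)=780 g(12,0)=923 g(12,2)=792 g(12,4)=495 g(12,6)=220 g(12,8)=66 g(12,10)=12 g(12,12)=1
t=13: g(13,-5)=429 g(13,-3)=1209 g(13,-1)=1703 g(13,1)=1715 g(13,3)=1287 g(13,5)=715 g(13,7)=286 g(13,9)=78 g(13,11)=13 g(13,13)=1
t=14: g(14,-4)=1638 g(14,-2)=2912 g(14,0)=3418 g(14,2)=3002 g(14,4)=2002 g(14,6)=1001 g(14,8)=364 g(14,10)=91 g(14,12)=14 g(14,14)=1
t=15: g(15,-5)=1638 g(15,-3)=4550 g(15,-1)=6330 g(15,1)=6420 g(15,3)=5004 g(15,5)=3003 g(15,7)=1365 g(15,9)=455 g(15,11)=105 g(15,13)=15 g(15,15)=1
t=16: g(16,-4)=6188 g(16,-2)=10880 g(16,0)=12750 g(16,2)=11424 g(16,4)=8007 g(16,6)=4368 g(16,8)=1820 g(16,10)=560 g(16,12)=120 g(16,14)=16 g(16,16)=1
t=17: g(17,-5)=6188 g(17,-3)=17068 g(17,-1)=23630 g(17,1)=24174 g(17,3)=19431 g(17,5)=12375 g(17,7)=6188 g(17,9)=2380 g(17,11)=680 g(17,13)=136 g(17,15)=17 g(17,17)=1
t=18: g(18,-4)=23256 g(18,-2)=40698 g(18,0)=47804 g(18,2)=43605 g(18,4)=31806 g(18,6)=18563 g(18,8)=8568 g(18,10)=3060 g(18,12)=816 g(18,14)=153 g(18,16)=18 g(18,18)=1
t=19: g(19,-5)=23256 g(19,-3)=63954 g(19,-1)=88502 g(19,1)=91409 g(19,3)=75411 g(19,5)=50369 g(19,7)=27131 g(19,9)=11628 g(19,11)=3876 g(19,13)=969 g(19,15)=171 g(19,17)=19 g(19,19)=1
t=20: g(20,-4)=87210 g(20,-2)=152456 g(20,0)=179911 g(20,2)=166820 g(20,4)=125780 g(20,6)=77500 g(20,8)=38759 g(20,10)=15504 g(20,12)=4845 g(20,14)=1140 g(20,16)=190 g(20,18)=20 g(20,20)=1
t=21: g(21,-5)=87210 g(21,-3)=239666 g(21,-1)=332367 g(21,1)=346731 g(21,3)=292600 g(21,5)=203280 g(21,7)=116259 g(21,9)=54263 g(21,11)=20349 g(21,13)=5985 g(21,15)=1330 g(21,17)=210 g(21,19)=21 g(21,21)=1
t=22: g(22,-4)=326876 g(22,-2)=572033 g(22,0)=679098 g(22,2)=639331 g(22,4)=495880 g(22,6)=319539 g(22,8)=170522 g(22,10)=74612 g(22,12)=26334 g(22,14)=7315 g(22,16)=1540 g(22,18)=231 g(22,20)=22 g(22,22)=1
t=23: g(23,-5)=326876 g(23,-3)=898909 g(23,-1)=1251131 g(23,1)=1318429 g(23,3)=1135211 g(23,5)=815419 g(23,7)=490061 g(23,9)=245134 g(23,11)=100946 g(23,13)=33649 g(23,15)=8855 g(23,17)=1771 g(23,19)=253 g(23,21)=23 g(23,23)=1
t=24: g(24,-4)=1225785 g(24,-2)=2150040 g(24,0)=2569560 g(24,2)=2453640 g(24,4)=1950630 g(24,6)=1305480 g(24,8)=735195 g(24,10)=346080 g(24,12)=134595 g(24,14)=42504 g(24,16)=10626 g(24,18)=2024 g(24,20)=276 g(24,22)=24 g(24,24)=1
t=25: g(25,-5)=1225785 g(25,-3)=3375825 g(25,-1)=4719600 g(25,1)=5023200 g(25,3)=4404270 g(25,5)=3256110 g(25,7)=2040675 g(25,9)=1081275 g(25,11)=480675 g(25,13)=177099 g(25,15)=53130 g(25,17)=12650 g(25,19)=2300 g(25,21)=300 g(25,23)=25 g(25,25)=1
t=26: g(26,-4)=4601610 g(26,-2)=8095425 g(26,0)=9742800 g(26,2)=9427470 g(26,4)=7660380 g(26,6)=5296785 g(26,8)=3121950 g(26,10)=1561950 g(26,12)=657774 g(26,14)=230229 g(26,16)=65780 g(26,18)=14950 g(26,20)=2600 g(26,22)=325 g(26,24)=26 g(26,26)=1
t=27: g(27,-5)=4601610 g(27,-3)=12697035 g(27,-1)=17838225 g(27,1)=19170270 g(27,3)=17087850 g(27,5)=12957165 g(27,7)=8418735 g(27,9)=4683900 g(27,11)=2219724 g(27,13)=888003 g(27,15)=296009 g(27,17)=80730 g(27,19)=17550 g(27,21)=2925 g(27,23)=351 g(27,25)=27 g(27,27)=1
t=28: g(28,-4)=17298645 g(28,-2)=30535260 g(28,0)=37008495 g(28,2)=36258120 g(28,4)=30045015 g(28,6)=21375900 g(28,8)=13102635 g(28,10)=6903624 g(28,12)=3107727 g(28,14)=1184012 g(28,16)=376739 g(28,18)=98280 g(28,20)=20475 g(28,22)=3276 g(28,24)=378 g(28,26)=28 g(28,28)=1
Paths never hitting -6: Σ_s g(28,s) = 197318610
Paths hitting -6: 2^28 - 197318610 = 71116846
P = 71116846/268435456 = 35558423/134217728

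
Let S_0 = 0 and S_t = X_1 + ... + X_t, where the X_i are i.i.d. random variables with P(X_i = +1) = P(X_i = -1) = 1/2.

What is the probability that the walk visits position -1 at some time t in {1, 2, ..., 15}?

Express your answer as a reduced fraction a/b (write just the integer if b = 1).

Count via complement. Let g(t,s) = #length-t paths at position s with S_1..S_t all ≠ -1.
g(t,s) = g(t-1,s-1) + g(t-1,s+1) for s ≠ -1; g(t,-1) = 0.
t=0: g(0,0)=1
t=1: g(1,1)=1
t=2: g(2,0)=1 g(2,2)=1
t=3: g(3,1)=2 g(3,3)=1
t=4: g(4,0)=2 g(4,2)=3 g(4,4)=1
t=5: g(5,1)=5 g(5,3)=4 g(5,5)=1
t=6: g(6,0)=5 g(6,2)=9 g(6,4)=5 g(6,6)=1
t=7: g(7,1)=14 g(7,3)=14 g(7,5)=6 g(7,7)=1
t=8: g(8,0)=14 g(8,2)=28 g(8,4)=20 g(8,6)=7 g(8,8)=1
t=9: g(9,1)=42 g(9,3)=48 g(9,5)=27 g(9,7)=8 g(9,9)=1
t=10: g(10,0)=42 g(10,2)=90 g(10,4)=75 g(10,6)=35 g(10,8)=9 g(10,10)=1
t=11: g(11,1)=132 g(11,3)=165 g(11,5)=110 g(11,7)=44 g(11,9)=10 g(11,11)=1
t=12: g(12,0)=132 g(12,2)=297 g(12,4)=275 g(12,6)=154 g(12,8)=54 g(12,10)=11 g(12,12)=1
t=13: g(13,1)=429 g(13,3)=572 g(13,5)=429 g(13,7)=208 g(13,9)=65 g(13,11)=12 g(13,13)=1
t=14: g(14,0)=429 g(14,2)=1001 g(14,4)=1001 g(14,6)=637 g(14,8)=273 g(14,10)=77 g(14,12)=13 g(14,14)=1
t=15: g(15,1)=1430 g(15,3)=2002 g(15,5)=1638 g(15,7)=910 g(15,9)=350 g(15,11)=90 g(15,13)=14 g(15,15)=1
Paths never hitting -1: Σ_s g(15,s) = 6435
Paths hitting -1: 2^15 - 6435 = 26333
P = 26333/32768 = 26333/32768

Answer: 26333/32768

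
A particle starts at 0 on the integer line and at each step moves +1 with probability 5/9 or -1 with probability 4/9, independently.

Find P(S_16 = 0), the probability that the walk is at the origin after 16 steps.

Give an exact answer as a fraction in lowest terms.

To be at 0 after 16 steps: need exactly 8 steps of +1 and 8 of -1.
Number of such sequences: C(16,8) = 12870
Each has probability (5/9)^8 · (4/9)^8 = 25600000000/1853020188851841
P = 12870 · 25600000000/1853020188851841 = 36608000000000/205891132094649

Answer: 36608000000000/205891132094649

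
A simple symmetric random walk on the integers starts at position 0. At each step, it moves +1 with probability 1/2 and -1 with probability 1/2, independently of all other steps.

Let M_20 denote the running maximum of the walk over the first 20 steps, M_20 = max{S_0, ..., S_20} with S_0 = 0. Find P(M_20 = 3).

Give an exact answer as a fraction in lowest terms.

Let M_20 = max(S_0,...,S_20). Use the reflection principle: for j ≥ 1, #{paths with M_20 ≥ j} = #{S_20 ≥ j} + #{S_20 ≥ j+1}.
By reflection, #{M_20 ≥ 3} = #{S_20 ≥ 3} + #{S_20 ≥ 4} = 263950 + 263950 = 527900.
#{M_20 ≥ 4} = #{S_20 ≥ 4} + #{S_20 ≥ 5} = 263950 + 137980 = 401930.
#{M_20 = 3} = 527900 - 401930 = 125970.
P(M_20 = 3) = 125970/1048576 = 62985/524288

Answer: 62985/524288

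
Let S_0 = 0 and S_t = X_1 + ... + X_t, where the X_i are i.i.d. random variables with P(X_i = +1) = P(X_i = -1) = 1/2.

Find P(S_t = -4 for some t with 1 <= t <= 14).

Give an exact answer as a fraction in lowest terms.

Answer: 309/1024

Derivation:
Count via complement. Let g(t,s) = #length-t paths at position s with S_1..S_t all ≠ -4.
g(t,s) = g(t-1,s-1) + g(t-1,s+1) for s ≠ -4; g(t,-4) = 0.
t=0: g(0,0)=1
t=1: g(1,-1)=1 g(1,1)=1
t=2: g(2,-2)=1 g(2,0)=2 g(2,2)=1
t=3: g(3,-3)=1 g(3,-1)=3 g(3,1)=3 g(3,3)=1
t=4: g(4,-2)=4 g(4,0)=6 g(4,2)=4 g(4,4)=1
t=5: g(5,-3)=4 g(5,-1)=10 g(5,1)=10 g(5,3)=5 g(5,5)=1
t=6: g(6,-2)=14 g(6,0)=20 g(6,2)=15 g(6,4)=6 g(6,6)=1
t=7: g(7,-3)=14 g(7,-1)=34 g(7,1)=35 g(7,3)=21 g(7,5)=7 g(7,7)=1
t=8: g(8,-2)=48 g(8,0)=69 g(8,2)=56 g(8,4)=28 g(8,6)=8 g(8,8)=1
t=9: g(9,-3)=48 g(9,-1)=117 g(9,1)=125 g(9,3)=84 g(9,5)=36 g(9,7)=9 g(9,9)=1
t=10: g(10,-2)=165 g(10,0)=242 g(10,2)=209 g(10,4)=120 g(10,6)=45 g(10,8)=10 g(10,10)=1
t=11: g(11,-3)=165 g(11,-1)=407 g(11,1)=451 g(11,3)=329 g(11,5)=165 g(11,7)=55 g(11,9)=11 g(11,11)=1
t=12: g(12,-2)=572 g(12,0)=858 g(12,2)=780 g(12,4)=494 g(12,6)=220 g(12,8)=66 g(12,10)=12 g(12,12)=1
t=13: g(13,-3)=572 g(13,-1)=1430 g(13,1)=1638 g(13,3)=1274 g(13,5)=714 g(13,7)=286 g(13,9)=78 g(13,11)=13 g(13,13)=1
t=14: g(14,-2)=2002 g(14,0)=3068 g(14,2)=2912 g(14,4)=1988 g(14,6)=1000 g(14,8)=364 g(14,10)=91 g(14,12)=14 g(14,14)=1
Paths never hitting -4: Σ_s g(14,s) = 11440
Paths hitting -4: 2^14 - 11440 = 4944
P = 4944/16384 = 309/1024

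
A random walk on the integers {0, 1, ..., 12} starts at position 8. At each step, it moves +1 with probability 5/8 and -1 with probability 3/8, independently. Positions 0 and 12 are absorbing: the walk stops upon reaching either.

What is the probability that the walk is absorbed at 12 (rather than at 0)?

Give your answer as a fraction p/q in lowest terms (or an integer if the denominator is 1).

Biased walk: p = 5/8, q = 3/8, r = q/p = 3/5
Gambler's ruin: P(hit 12 before 0 | start at 8) = (1 - r^a)/(1 - r^N)
r^8 = 6561/390625; r^12 = 531441/244140625
P = (1 - 6561/390625) / (1 - 531441/244140625) = 384064/390625 / 243609184/244140625 = 441250/447811

Answer: 441250/447811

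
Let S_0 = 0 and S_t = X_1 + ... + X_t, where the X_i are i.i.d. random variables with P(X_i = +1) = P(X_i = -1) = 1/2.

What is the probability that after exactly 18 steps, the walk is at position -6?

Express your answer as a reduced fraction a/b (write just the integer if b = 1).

Answer: 4641/65536

Derivation:
To reach position -6 after 18 steps: need 6 steps of +1 and 12 of -1.
Favorable paths: C(18,6) = 18564
Total paths: 2^18 = 262144
P = 18564/262144 = 4641/65536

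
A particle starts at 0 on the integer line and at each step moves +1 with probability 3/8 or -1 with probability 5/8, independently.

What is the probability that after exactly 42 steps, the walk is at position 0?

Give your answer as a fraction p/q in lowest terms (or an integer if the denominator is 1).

Answer: 335596053656245817620754241943359375/10633823966279326983230456482242756608

Derivation:
To be at 0 after 42 steps: need exactly 21 steps of +1 and 21 of -1.
Number of such sequences: C(42,21) = 538257874440
Each has probability (3/8)^21 · (5/8)^21 = 4987885095119476318359375/85070591730234615865843651857942052864
P = 538257874440 · 4987885095119476318359375/85070591730234615865843651857942052864 = 335596053656245817620754241943359375/10633823966279326983230456482242756608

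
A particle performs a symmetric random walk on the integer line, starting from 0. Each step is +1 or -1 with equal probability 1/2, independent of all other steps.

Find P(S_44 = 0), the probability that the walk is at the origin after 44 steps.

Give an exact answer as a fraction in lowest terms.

Answer: 263012370465/2199023255552

Derivation:
To return to 0 after 44 steps: need exactly 22 steps of +1 and 22 of -1.
Favorable paths: C(44,22) = 2104098963720
Total paths: 2^44 = 17592186044416
P = 2104098963720/17592186044416 = 263012370465/2199023255552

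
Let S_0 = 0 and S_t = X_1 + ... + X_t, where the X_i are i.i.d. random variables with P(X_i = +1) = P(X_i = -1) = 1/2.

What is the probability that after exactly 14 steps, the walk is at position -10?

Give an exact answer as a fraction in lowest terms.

To reach position -10 after 14 steps: need 2 steps of +1 and 12 of -1.
Favorable paths: C(14,2) = 91
Total paths: 2^14 = 16384
P = 91/16384 = 91/16384

Answer: 91/16384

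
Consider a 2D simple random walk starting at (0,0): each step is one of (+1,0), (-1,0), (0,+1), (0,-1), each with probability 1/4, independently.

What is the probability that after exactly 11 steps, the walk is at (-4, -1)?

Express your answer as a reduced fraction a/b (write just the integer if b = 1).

Let h be the number of horizontal steps (so 11-h are vertical). To end at (-4,-1) need (h-4)/2 right-steps and ((11-h)-1)/2 up-steps.
Sum over h with 4 ≤ h ≤ 10, h ≡ 0 (mod 2), 11-h ≡ 1 (mod 2):
h=4: C(11,4)·C(4,0)·C(7,3) = 330·1·35 = 11550
h=6: C(11,6)·C(6,1)·C(5,2) = 462·6·10 = 27720
h=8: C(11,8)·C(8,2)·C(3,1) = 165·28·3 = 13860
h=10: C(11,10)·C(10,3)·C(1,0) = 11·120·1 = 1320
Total favorable: 54450
Total paths: 4^11 = 4194304
P = 54450/4194304 = 27225/2097152

Answer: 27225/2097152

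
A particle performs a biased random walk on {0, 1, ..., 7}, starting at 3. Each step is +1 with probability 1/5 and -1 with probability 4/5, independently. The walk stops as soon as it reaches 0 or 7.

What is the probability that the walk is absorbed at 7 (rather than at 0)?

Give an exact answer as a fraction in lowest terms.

Answer: 21/5461

Derivation:
Biased walk: p = 1/5, q = 4/5, r = q/p = 4
Gambler's ruin: P(hit 7 before 0 | start at 3) = (1 - r^a)/(1 - r^N)
r^3 = 64; r^7 = 16384
P = (1 - 64) / (1 - 16384) = -63 / -16383 = 21/5461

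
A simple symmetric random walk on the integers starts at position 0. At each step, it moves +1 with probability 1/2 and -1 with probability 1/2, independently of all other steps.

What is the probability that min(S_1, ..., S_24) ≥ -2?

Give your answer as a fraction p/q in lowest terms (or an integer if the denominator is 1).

Answer: 1924111/4194304

Derivation:
Let f(t,s) = #length-t paths at position s with S_1..S_t all ≥ -2.
f(t,s) = f(t-1,s-1) + f(t-1,s+1) for s ≥ -2; f(t,s) = 0 for s < -2.
t=0: f(0,0)=1
t=1: f(1,-1)=1 f(1,1)=1
t=2: f(2,-2)=1 f(2,0)=2 f(2,2)=1
t=3: f(3,-1)=3 f(3,1)=3 f(3,3)=1
t=4: f(4,-2)=3 f(4,0)=6 f(4,2)=4 f(4,4)=1
t=5: f(5,-1)=9 f(5,1)=10 f(5,3)=5 f(5,5)=1
t=6: f(6,-2)=9 f(6,0)=19 f(6,2)=15 f(6,4)=6 f(6,6)=1
t=7: f(7,-1)=28 f(7,1)=34 f(7,3)=21 f(7,5)=7 f(7,7)=1
t=8: f(8,-2)=28 f(8,0)=62 f(8,2)=55 f(8,4)=28 f(8,6)=8 f(8,8)=1
t=9: f(9,-1)=90 f(9,1)=117 f(9,3)=83 f(9,5)=36 f(9,7)=9 f(9,9)=1
t=10: f(10,-2)=90 f(10,0)=207 f(10,2)=200 f(10,4)=119 f(10,6)=45 f(10,8)=10 f(10,10)=1
t=11: f(11,-1)=297 f(11,1)=407 f(11,3)=319 f(11,5)=164 f(11,7)=55 f(11,9)=11 f(11,11)=1
t=12: f(12,-2)=297 f(12,0)=704 f(12,2)=726 f(12,4)=483 f(12,6)=219 f(12,8)=66 f(12,10)=12 f(12,12)=1
t=13: f(13,-1)=1001 f(13,1)=1430 f(13,3)=1209 f(13,5)=702 f(13,7)=285 f(13,9)=78 f(13,11)=13 f(13,13)=1
t=14: f(14,-2)=1001 f(14,0)=2431 f(14,2)=2639 f(14,4)=1911 f(14,6)=987 f(14,8)=363 f(14,10)=91 f(14,12)=14 f(14,14)=1
t=15: f(15,-1)=3432 f(15,1)=5070 f(15,3)=4550 f(15,5)=2898 f(15,7)=1350 f(15,9)=454 f(15,11)=105 f(15,13)=15 f(15,15)=1
t=16: f(16,-2)=3432 f(16,0)=8502 f(16,2)=9620 f(16,4)=7448 f(16,6)=4248 f(16,8)=1804 f(16,10)=559 f(16,12)=120 f(16,14)=16 f(16,16)=1
t=17: f(17,-1)=11934 f(17,1)=18122 f(17,3)=17068 f(17,5)=11696 f(17,7)=6052 f(17,9)=2363 f(17,11)=679 f(17,13)=136 f(17,15)=17 f(17,17)=1
t=18: f(18,-2)=11934 f(18,0)=30056 f(18,2)=35190 f(18,4)=28764 f(18,6)=17748 f(18,8)=8415 f(18,10)=3042 f(18,12)=815 f(18,14)=153 f(18,16)=18 f(18,18)=1
t=19: f(19,-1)=41990 f(19,1)=65246 f(19,3)=63954 f(19,5)=46512 f(19,7)=26163 f(19,9)=11457 f(19,11)=3857 f(19,13)=968 f(19,15)=171 f(19,17)=19 f(19,19)=1
t=20: f(20,-2)=41990 f(20,0)=107236 f(20,2)=129200 f(20,4)=110466 f(20,6)=72675 f(20,8)=37620 f(20,10)=15314 f(20,12)=4825 f(20,14)=1139 f(20,16)=190 f(20,18)=20 f(20,20)=1
t=21: f(21,-1)=149226 f(21,1)=236436 f(21,3)=239666 f(21,5)=183141 f(21,7)=110295 f(21,9)=52934 f(21,11)=20139 f(21,13)=5964 f(21,15)=1329 f(21,17)=210 f(21,19)=21 f(21,21)=1
t=22: f(22,-2)=149226 f(22,0)=385662 f(22,2)=476102 f(22,4)=422807 f(22,6)=293436 f(22,8)=163229 f(22,10)=73073 f(22,12)=26103 f(22,14)=7293 f(22,16)=1539 f(22,18)=231 f(22,20)=22 f(22,22)=1
t=23: f(23,-1)=534888 f(23,1)=861764 f(23,3)=898909 f(23,5)=716243 f(23,7)=456665 f(23,9)=236302 f(23,11)=99176 f(23,13)=33396 f(23,15)=8832 f(23,17)=1770 f(23,19)=253 f(23,21)=23 f(23,23)=1
t=24: f(24,-2)=534888 f(24,0)=1396652 f(24,2)=1760673 f(24,4)=1615152 f(24,6)=1172908 f(24,8)=692967 f(24,10)=335478 f(24,12)=132572 f(24,14)=42228 f(24,16)=10602 f(24,18)=2023 f(24,20)=276 f(24,22)=24 f(24,24)=1
Σ_s f(24,s) = 7696444
P = 7696444/16777216 = 1924111/4194304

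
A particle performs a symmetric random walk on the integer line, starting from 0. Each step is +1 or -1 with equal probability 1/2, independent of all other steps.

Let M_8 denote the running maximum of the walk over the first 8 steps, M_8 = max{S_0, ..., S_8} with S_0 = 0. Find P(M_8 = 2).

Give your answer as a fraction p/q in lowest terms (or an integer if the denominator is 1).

Let M_8 = max(S_0,...,S_8). Use the reflection principle: for j ≥ 1, #{paths with M_8 ≥ j} = #{S_8 ≥ j} + #{S_8 ≥ j+1}.
By reflection, #{M_8 ≥ 2} = #{S_8 ≥ 2} + #{S_8 ≥ 3} = 93 + 37 = 130.
#{M_8 ≥ 3} = #{S_8 ≥ 3} + #{S_8 ≥ 4} = 37 + 37 = 74.
#{M_8 = 2} = 130 - 74 = 56.
P(M_8 = 2) = 56/256 = 7/32

Answer: 7/32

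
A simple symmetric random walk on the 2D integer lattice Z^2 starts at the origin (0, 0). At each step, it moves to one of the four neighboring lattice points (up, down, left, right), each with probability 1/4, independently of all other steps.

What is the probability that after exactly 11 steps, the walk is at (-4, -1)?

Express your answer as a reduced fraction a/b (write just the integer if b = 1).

Let h be the number of horizontal steps (so 11-h are vertical). To end at (-4,-1) need (h-4)/2 right-steps and ((11-h)-1)/2 up-steps.
Sum over h with 4 ≤ h ≤ 10, h ≡ 0 (mod 2), 11-h ≡ 1 (mod 2):
h=4: C(11,4)·C(4,0)·C(7,3) = 330·1·35 = 11550
h=6: C(11,6)·C(6,1)·C(5,2) = 462·6·10 = 27720
h=8: C(11,8)·C(8,2)·C(3,1) = 165·28·3 = 13860
h=10: C(11,10)·C(10,3)·C(1,0) = 11·120·1 = 1320
Total favorable: 54450
Total paths: 4^11 = 4194304
P = 54450/4194304 = 27225/2097152

Answer: 27225/2097152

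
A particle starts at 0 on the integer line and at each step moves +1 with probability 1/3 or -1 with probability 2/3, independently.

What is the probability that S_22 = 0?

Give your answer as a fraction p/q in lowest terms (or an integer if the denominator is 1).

Answer: 481574912/10460353203

Derivation:
To be at 0 after 22 steps: need exactly 11 steps of +1 and 11 of -1.
Number of such sequences: C(22,11) = 705432
Each has probability (1/3)^11 · (2/3)^11 = 2048/31381059609
P = 705432 · 2048/31381059609 = 481574912/10460353203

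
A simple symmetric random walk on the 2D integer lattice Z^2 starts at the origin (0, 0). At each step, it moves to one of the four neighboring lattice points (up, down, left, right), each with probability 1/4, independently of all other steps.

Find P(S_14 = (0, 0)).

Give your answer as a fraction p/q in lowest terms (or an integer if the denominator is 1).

Answer: 184041/4194304

Derivation:
Let h be the number of horizontal steps (so 14-h are vertical). To end at (0,0) need (h+0)/2 right-steps and ((14-h)+0)/2 up-steps.
Sum over h with 0 ≤ h ≤ 14, h ≡ 0 (mod 2), 14-h ≡ 0 (mod 2):
h=0: C(14,0)·C(0,0)·C(14,7) = 1·1·3432 = 3432
h=2: C(14,2)·C(2,1)·C(12,6) = 91·2·924 = 168168
h=4: C(14,4)·C(4,2)·C(10,5) = 1001·6·252 = 1513512
h=6: C(14,6)·C(6,3)·C(8,4) = 3003·20·70 = 4204200
h=8: C(14,8)·C(8,4)·C(6,3) = 3003·70·20 = 4204200
h=10: C(14,10)·C(10,5)·C(4,2) = 1001·252·6 = 1513512
h=12: C(14,12)·C(12,6)·C(2,1) = 91·924·2 = 168168
h=14: C(14,14)·C(14,7)·C(0,0) = 1·3432·1 = 3432
Total favorable: 11778624
Total paths: 4^14 = 268435456
P = 11778624/268435456 = 184041/4194304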